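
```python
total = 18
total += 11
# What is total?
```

Trace:
`total = 18` → total = 18
`total += 11` → total = 29
So total = 29

Answer: 29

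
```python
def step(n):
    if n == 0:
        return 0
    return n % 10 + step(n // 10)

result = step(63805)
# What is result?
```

Sum of digits of 63805: 5 + 0 + 8 + 3 + 6 = 22

Answer: 22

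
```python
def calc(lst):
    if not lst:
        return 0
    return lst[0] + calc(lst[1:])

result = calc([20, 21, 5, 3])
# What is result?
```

20 + 21 + 5 + 3 + 0 = 49

Answer: 49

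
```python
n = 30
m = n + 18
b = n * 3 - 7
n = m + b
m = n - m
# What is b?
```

Trace:
`n = 30` → n = 30
`m = n + 18` → m = 48
`b = n * 3 - 7` → b = 83
`n = m + b` → n = 131
`m = n - m` → m = 83
So b = 83

Answer: 83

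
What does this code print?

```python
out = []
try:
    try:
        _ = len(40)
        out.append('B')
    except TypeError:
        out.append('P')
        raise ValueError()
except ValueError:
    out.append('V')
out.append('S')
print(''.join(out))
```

Execution trace: 'P' (inner except TypeError) → 'V' (outer except ValueError) → 'S' (after the try/except). Output: PVS

Answer: PVS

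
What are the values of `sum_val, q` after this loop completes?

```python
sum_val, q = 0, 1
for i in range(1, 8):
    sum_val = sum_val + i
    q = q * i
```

Sum and factorial of 1 to 7
`sum_val, q` takes the values: (0, 1) → (1, 1) → (3, 1) → (3, 2) → (6, 2) → (6, 6) → (10, 6) → (10, 24) → (15, 24) → (15, 120) → (21, 120) → (21, 720) → (28, 720) → (28, 5040)

Answer: 28, 5040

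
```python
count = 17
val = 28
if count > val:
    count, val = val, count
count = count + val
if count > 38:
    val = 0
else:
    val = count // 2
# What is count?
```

Trace:
`count = 17` → count = 17
`val = 28` → val = 28
`if count > val: ...` → count > val is False → no variable changes
`count = count + val` → count = 45
`if count > 38: ...` → count > 38 is True → val = 0
So count = 45

Answer: 45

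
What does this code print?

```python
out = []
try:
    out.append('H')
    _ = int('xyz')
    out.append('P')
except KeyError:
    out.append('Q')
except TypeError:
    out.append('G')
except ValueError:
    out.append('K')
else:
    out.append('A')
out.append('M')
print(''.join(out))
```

Execution trace: 'H' (try body) → 'K' (except ValueError) → 'M' (after the try/except). Output: HKM

Answer: HKM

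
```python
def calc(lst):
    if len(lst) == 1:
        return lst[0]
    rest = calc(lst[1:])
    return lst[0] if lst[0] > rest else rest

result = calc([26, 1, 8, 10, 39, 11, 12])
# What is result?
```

Recursive max over [26, 1, 8, 10, 39, 11, 12] = 39

Answer: 39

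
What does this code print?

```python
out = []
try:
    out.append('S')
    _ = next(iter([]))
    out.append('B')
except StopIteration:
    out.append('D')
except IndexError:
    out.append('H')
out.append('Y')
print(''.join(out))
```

Execution trace: 'S' (try body) → 'D' (except StopIteration) → 'Y' (after the try/except). Output: SDY

Answer: SDY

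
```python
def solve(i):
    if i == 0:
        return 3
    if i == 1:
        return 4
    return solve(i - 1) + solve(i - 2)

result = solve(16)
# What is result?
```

Build up from base cases: solve(0)=3, solve(1)=4, solve(2)=7, solve(3)=11, solve(4)=18, solve(5)=29, solve(6)=47, ..., solve(16)=5778

Answer: 5778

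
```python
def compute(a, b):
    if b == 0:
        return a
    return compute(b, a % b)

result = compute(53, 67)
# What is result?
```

compute(53, 67) -> compute(67, 53) -> compute(53, 14) -> compute(14, 11) -> compute(11, 3) -> compute(3, 2) -> compute(2, 1) -> compute(1, 0) -> 1

Answer: 1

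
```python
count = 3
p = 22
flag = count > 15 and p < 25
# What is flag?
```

Trace:
`count = 3` → count = 3
`p = 22` → p = 22
`flag = count > 15 and p < 25` → flag = False
So flag = False

Answer: False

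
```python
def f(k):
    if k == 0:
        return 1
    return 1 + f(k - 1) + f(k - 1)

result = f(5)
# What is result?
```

f(k) = 1 + 2·f(k-1), f(0)=1. Closed form: (1+1)·2^5 - 1 = 63.

Answer: 63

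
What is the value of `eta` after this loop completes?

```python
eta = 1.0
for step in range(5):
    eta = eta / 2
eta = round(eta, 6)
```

Halving LR 5 times: 1 / 2^5
`eta` takes the values: 1.0 → 0.5 → 0.25 → 0.125 → 0.0625 → 0.03125

Answer: 0.03125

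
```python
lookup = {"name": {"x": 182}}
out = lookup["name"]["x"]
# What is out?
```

Trace:
`lookup = {"name": {"x": 182}}` → lookup = {'name': {'x': 182}}
`out = lookup["name"]["x"]` → out = 182
So out = 182

Answer: 182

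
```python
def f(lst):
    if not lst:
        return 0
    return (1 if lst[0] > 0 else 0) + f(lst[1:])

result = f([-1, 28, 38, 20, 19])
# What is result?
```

Count of positive elements in [-1, 28, 38, 20, 19] = 4

Answer: 4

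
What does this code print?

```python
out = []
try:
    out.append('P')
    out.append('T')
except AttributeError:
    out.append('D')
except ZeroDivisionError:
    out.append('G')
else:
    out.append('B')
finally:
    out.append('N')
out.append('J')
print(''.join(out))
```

Execution trace: 'P' (try body) → 'T' (try body, no exception) → 'B' (else) → 'N' (finally) → 'J' (after the try/except). Output: PTBNJ

Answer: PTBNJ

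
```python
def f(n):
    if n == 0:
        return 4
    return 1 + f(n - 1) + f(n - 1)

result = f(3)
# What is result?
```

f(n) = 1 + 2·f(n-1), f(0)=4. Closed form: (4+1)·2^3 - 1 = 39.

Answer: 39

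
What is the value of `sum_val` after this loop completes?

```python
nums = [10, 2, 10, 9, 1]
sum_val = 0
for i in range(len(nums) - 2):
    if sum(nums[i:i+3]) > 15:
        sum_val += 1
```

Count windows with sum > 15
`sum_val` takes the values: 0 → 1 → 2 → 3

Answer: 3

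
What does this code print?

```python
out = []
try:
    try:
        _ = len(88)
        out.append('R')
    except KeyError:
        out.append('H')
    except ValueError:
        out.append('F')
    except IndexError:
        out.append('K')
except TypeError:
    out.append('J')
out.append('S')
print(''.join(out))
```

Execution trace: 'J' (outer except TypeError) → 'S' (after the try/except). Output: JS

Answer: JS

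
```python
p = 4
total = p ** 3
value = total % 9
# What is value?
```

Trace:
`p = 4` → p = 4
`total = p ** 3` → total = 64
`value = total % 9` → value = 1
So value = 1

Answer: 1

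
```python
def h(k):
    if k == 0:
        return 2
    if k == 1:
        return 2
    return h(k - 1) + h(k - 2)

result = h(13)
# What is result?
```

Build up from base cases: h(0)=2, h(1)=2, h(2)=4, h(3)=6, h(4)=10, h(5)=16, h(6)=26, ..., h(13)=754

Answer: 754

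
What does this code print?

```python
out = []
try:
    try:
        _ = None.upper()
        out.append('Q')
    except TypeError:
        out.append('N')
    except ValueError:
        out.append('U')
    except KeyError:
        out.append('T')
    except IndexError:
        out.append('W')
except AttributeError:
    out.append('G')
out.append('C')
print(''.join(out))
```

Execution trace: 'G' (outer except AttributeError) → 'C' (after the try/except). Output: GC

Answer: GC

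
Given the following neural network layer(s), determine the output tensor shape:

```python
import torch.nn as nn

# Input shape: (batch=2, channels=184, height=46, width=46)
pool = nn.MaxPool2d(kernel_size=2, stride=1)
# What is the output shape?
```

Input: (2, 184, 46, 46) -> Output: (2, 184, 45, 45)

Answer: (2, 184, 45, 45)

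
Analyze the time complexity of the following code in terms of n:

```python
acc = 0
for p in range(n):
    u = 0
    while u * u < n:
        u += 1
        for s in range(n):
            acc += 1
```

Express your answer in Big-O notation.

Each loop level contributes: n × √n × n. Multiplying the contributions gives O(n^2√n).

Answer: O(n^2√n)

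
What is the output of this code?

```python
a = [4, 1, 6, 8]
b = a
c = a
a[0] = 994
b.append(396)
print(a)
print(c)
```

Key concept: multiple aliases.
Step by step:
`a = [4, 1, 6, 8]` → a = [4, 1, 6, 8]
`b = a` → b = [4, 1, 6, 8] (same object as a)
`c = a` → c = [4, 1, 6, 8] (same object as a, b)
`a[0] = 994` → a = [994, 1, 6, 8] (same object as b, c); b = [994, 1, 6, 8] (same object as a, c); c = [994, 1, 6, 8] (same object as a, b)
`b.append(396)` → a = [994, 1, 6, 8, 396] (same object as b, c); b = [994, 1, 6, 8, 396] (same object as a, c); c = [994, 1, 6, 8, 396] (same object as a, b)
`print(a)` → prints [994, 1, 6, 8, 396]
`print(c)` → prints [994, 1, 6, 8, 396]

Answer:
[994, 1, 6, 8, 396]
[994, 1, 6, 8, 396]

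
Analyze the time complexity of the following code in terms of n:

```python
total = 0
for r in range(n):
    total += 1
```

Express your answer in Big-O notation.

Each loop level contributes: n. Multiplying the contributions gives O(n).

Answer: O(n)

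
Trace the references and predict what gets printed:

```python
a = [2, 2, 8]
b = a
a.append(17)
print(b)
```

Key concept: basic list aliasing.
Step by step:
`a = [2, 2, 8]` → a = [2, 2, 8]
`b = a` → b = [2, 2, 8] (same object as a)
`a.append(17)` → a = [2, 2, 8, 17] (same object as b); b = [2, 2, 8, 17] (same object as a)
`print(b)` → prints [2, 2, 8, 17]

Answer: [2, 2, 8, 17]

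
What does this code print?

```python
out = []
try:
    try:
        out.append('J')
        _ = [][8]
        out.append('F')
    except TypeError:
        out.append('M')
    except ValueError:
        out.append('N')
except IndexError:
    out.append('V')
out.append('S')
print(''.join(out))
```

Execution trace: 'J' (try body) → 'V' (outer except IndexError) → 'S' (after the try/except). Output: JVS

Answer: JVS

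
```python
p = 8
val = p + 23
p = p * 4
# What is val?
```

Trace:
`p = 8` → p = 8
`val = p + 23` → val = 31
`p = p * 4` → p = 32
So val = 31

Answer: 31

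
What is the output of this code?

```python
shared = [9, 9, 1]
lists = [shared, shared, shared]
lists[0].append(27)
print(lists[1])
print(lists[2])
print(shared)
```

Key concept: list of same reference.
Step by step:
`shared = [9, 9, 1]` → shared = [9, 9, 1]
`lists = [shared, shared, shared]` → lists = [[9, 9, 1], [9, 9, 1], [9, 9, 1]]
`lists[0].append(27)` → shared = [9, 9, 1, 27]; lists = [[9, 9, 1, 27], [9, 9, 1, 27], [9, 9, 1, 27]]
`print(lists[1])` → prints [9, 9, 1, 27]
`print(lists[2])` → prints [9, 9, 1, 27]
`print(shared)` → prints [9, 9, 1, 27]

Answer:
[9, 9, 1, 27]
[9, 9, 1, 27]
[9, 9, 1, 27]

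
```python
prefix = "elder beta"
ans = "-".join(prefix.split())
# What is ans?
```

Trace:
`prefix = "elder beta"` → prefix = 'elder beta'
`ans = "-".join(prefix.split())` → ans = 'elder-beta'
So ans = 'elder-beta'

Answer: 'elder-beta'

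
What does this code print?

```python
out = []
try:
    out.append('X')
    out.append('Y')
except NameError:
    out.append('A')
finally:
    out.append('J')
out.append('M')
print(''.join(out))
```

Execution trace: 'X' (try body) → 'Y' (try body, no exception) → 'J' (finally) → 'M' (after the try/except). Output: XYJM

Answer: XYJM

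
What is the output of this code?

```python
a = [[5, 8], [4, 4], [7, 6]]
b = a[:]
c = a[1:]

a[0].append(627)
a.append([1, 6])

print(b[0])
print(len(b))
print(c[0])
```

Key concept: slice with nested mutation.
Step by step:
`a = [[5, 8], [4, 4], [7, 6]]` → a = [[5, 8], [4, 4], [7, 6]]
`b = a[:]` → b = [[5, 8], [4, 4], [7, 6]]
`c = a[1:]` → c = [[4, 4], [7, 6]]
`a[0].append(627)` → a = [[5, 8, 627], [4, 4], [7, 6]]; b = [[5, 8, 627], [4, 4], [7, 6]]
`a.append([1, 6])` → a = [[5, 8, 627], [4, 4], [7, 6], [1, 6]]
`print(b[0])` → prints [5, 8, 627]
`print(len(b))` → prints 3
`print(c[0])` → prints [4, 4]

Answer:
[5, 8, 627]
3
[4, 4]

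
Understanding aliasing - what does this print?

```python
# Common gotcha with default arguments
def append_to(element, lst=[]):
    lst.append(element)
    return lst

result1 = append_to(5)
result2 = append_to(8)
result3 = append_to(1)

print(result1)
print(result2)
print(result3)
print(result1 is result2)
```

Key concept: mutable default argument gotcha.
Step by step:
`result1 = append_to(5)` → result1 = [5]
`result2 = append_to(8)` → result1 = [5, 8] (same object as result2); result2 = [5, 8] (same object as result1)
`result3 = append_to(1)` → result1 = [5, 8, 1] (same object as result2, result3); result2 = [5, 8, 1] (same object as result1, result3); result3 = [5, 8, 1] (same object as result1, result2)
`print(result1)` → prints [5, 8, 1]
`print(result2)` → prints [5, 8, 1]
`print(result3)` → prints [5, 8, 1]
`print(result1 is result2)` → prints True

Answer:
[5, 8, 1]
[5, 8, 1]
[5, 8, 1]
True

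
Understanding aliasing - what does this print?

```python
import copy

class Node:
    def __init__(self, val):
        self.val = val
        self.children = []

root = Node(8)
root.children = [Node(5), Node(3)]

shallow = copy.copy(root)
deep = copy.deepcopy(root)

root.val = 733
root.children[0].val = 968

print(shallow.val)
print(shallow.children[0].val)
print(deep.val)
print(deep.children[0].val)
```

Key concept: deep copy with custom objects.
Step by step:
`root = Node(8)` → root = Node(val=8, children=[])
`root.children = [Node(5), Node(3)]` → root = Node(val=8, children=[Node(val=5, children=[]), Node(val=3, children=[])])
`shallow = copy.copy(root)` → shallow = Node(val=8, children=[Node(val=5, children=[]), Node(val=3, children=[])])
`deep = copy.deepcopy(root)` → deep = Node(val=8, children=[Node(val=5, children=[]), Node(val=3, children=[])])
`root.val = 733` → root = Node(val=733, children=[Node(val=5, children=[]), Node(val=3, children=[])])
`root.children[0].val = 968` → root = Node(val=733, children=[Node(val=968, children=[]), Node(val=3, children=[])]); shallow = Node(val=8, children=[Node(val=968, children=[]), Node(val=3, children=[])])
`print(shallow.val)` → prints 8
`print(shallow.children[0].val)` → prints 968
`print(deep.val)` → prints 8
`print(deep.children[0].val)` → prints 5

Answer:
8
968
8
5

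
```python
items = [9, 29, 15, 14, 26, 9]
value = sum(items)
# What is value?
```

Trace:
`items = [9, 29, 15, 14, 26, 9]` → items = [9, 29, 15, 14, 26, 9]
`value = sum(items)` → value = 102
So value = 102

Answer: 102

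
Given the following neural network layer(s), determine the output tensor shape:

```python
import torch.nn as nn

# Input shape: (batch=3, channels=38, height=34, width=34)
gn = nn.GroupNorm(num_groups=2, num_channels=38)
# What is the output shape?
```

Input: (3, 38, 34, 34) -> Output: (3, 38, 34, 34)

Answer: (3, 38, 34, 34)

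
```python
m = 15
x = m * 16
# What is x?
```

Trace:
`m = 15` → m = 15
`x = m * 16` → x = 240
So x = 240

Answer: 240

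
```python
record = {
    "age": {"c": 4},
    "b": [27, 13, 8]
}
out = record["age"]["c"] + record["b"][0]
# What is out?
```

Trace:
`record = { ...` → record = {'age': {'c': 4}, 'b': [27, 13, 8]}
`out = record["age"]["c"] + record["b"][0]` → out = 31
So out = 31

Answer: 31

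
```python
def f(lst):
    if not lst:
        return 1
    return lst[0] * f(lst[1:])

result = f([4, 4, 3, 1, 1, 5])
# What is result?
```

Product over [4, 4, 3, 1, 1, 5] = 4 * 4 * 3 * 1 * 1 * 5 = 240

Answer: 240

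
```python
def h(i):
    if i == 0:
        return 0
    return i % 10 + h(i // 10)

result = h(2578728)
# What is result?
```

Sum of digits of 2578728: 8 + 2 + 7 + 8 + 7 + 5 + 2 = 39

Answer: 39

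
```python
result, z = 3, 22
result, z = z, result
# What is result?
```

Trace:
`result, z = 3, 22` → result = 3; z = 22
`result, z = z, result` → result = 22; z = 3
So result = 22

Answer: 22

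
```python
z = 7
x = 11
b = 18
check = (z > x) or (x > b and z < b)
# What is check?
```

Trace:
`z = 7` → z = 7
`x = 11` → x = 11
`b = 18` → b = 18
`check = (z > x) or (x > b and z < b)` → check = False
So check = False

Answer: False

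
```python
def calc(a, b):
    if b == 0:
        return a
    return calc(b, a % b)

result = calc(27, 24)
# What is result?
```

calc(27, 24) -> calc(24, 3) -> calc(3, 0) -> 3

Answer: 3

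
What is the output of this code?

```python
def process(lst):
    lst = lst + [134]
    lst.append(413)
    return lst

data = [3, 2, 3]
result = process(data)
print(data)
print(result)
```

Key concept: rebinding parameter vs mutation.
Step by step:
`data = [3, 2, 3]` → data = [3, 2, 3]
`result = process(data)` → result = [3, 2, 3, 134, 413]
`print(data)` → prints [3, 2, 3]
`print(result)` → prints [3, 2, 3, 134, 413]

Answer:
[3, 2, 3]
[3, 2, 3, 134, 413]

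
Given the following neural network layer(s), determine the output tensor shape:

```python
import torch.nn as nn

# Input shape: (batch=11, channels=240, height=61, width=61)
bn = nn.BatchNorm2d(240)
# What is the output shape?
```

Input: (11, 240, 61, 61) -> Output: (11, 240, 61, 61)

Answer: (11, 240, 61, 61)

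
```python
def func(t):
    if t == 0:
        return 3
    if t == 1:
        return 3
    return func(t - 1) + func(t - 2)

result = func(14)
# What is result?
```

Build up from base cases: func(0)=3, func(1)=3, func(2)=6, func(3)=9, func(4)=15, func(5)=24, func(6)=39, ..., func(14)=1830

Answer: 1830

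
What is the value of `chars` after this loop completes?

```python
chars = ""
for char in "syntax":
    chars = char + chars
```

Reverse 'syntax'
`chars` takes the values: "" → "s" → "ys" → "nys" → "tnys" → "atnys" → "xatnys"

Answer: "xatnys"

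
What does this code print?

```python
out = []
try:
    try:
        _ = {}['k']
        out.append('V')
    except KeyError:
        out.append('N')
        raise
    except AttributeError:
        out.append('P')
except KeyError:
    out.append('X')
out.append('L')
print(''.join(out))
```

Execution trace: 'N' (inner except KeyError) → 'X' (outer except KeyError) → 'L' (after the try/except). Output: NXL

Answer: NXL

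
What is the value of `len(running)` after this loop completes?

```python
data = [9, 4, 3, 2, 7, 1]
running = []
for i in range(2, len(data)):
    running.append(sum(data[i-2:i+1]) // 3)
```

Number of 3-element averages
`running` takes the values: [] → [5] → [5, 3] → [5, 3, 4] → [5, 3, 4, 3]
So `len(running)` = 4

Answer: 4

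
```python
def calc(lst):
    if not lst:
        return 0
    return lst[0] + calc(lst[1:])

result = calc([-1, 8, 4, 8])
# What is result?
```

(-1) + 8 + 4 + 8 + 0 = 19

Answer: 19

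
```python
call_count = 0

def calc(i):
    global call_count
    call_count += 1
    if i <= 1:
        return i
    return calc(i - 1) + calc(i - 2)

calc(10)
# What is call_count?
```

Calls(i) = 1 + Calls(i-1) + Calls(i-2); Calls(0)=Calls(1)=1. For i=10 this gives 177.

Answer: 177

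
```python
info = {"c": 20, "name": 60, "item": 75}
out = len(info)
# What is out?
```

Trace:
`info = {"c": 20, "name": 60, "item": 75}` → info = {'c': 20, 'name': 60, 'item': 75}
`out = len(info)` → out = 3
So out = 3

Answer: 3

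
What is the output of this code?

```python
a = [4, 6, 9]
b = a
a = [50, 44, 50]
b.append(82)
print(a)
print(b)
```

Key concept: rebinding vs mutation: a is rebound to a new list, b still points at the original.
Step by step:
`a = [4, 6, 9]` → a = [4, 6, 9]
`b = a` → b = [4, 6, 9] (same object as a)
`a = [50, 44, 50]` → a = [50, 44, 50]
`b.append(82)` → b = [4, 6, 9, 82]
`print(a)` → prints [50, 44, 50]
`print(b)` → prints [4, 6, 9, 82]

Answer:
[50, 44, 50]
[4, 6, 9, 82]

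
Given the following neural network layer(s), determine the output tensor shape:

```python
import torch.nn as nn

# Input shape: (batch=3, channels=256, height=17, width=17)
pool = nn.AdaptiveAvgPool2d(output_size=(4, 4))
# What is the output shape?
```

Input: (3, 256, 17, 17) -> Output: (3, 256, 4, 4)

Answer: (3, 256, 4, 4)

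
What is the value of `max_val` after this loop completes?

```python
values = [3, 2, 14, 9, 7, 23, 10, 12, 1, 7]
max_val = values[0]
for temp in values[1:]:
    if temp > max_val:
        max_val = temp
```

Maximum of [3, 2, 14, 9, 7, 23, 10, 12, 1, 7]
`max_val` takes the values: 3 → 14 → 23

Answer: 23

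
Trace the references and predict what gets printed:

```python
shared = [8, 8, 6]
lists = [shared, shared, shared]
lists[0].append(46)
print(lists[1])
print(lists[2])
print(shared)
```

Key concept: list of same reference.
Step by step:
`shared = [8, 8, 6]` → shared = [8, 8, 6]
`lists = [shared, shared, shared]` → lists = [[8, 8, 6], [8, 8, 6], [8, 8, 6]]
`lists[0].append(46)` → shared = [8, 8, 6, 46]; lists = [[8, 8, 6, 46], [8, 8, 6, 46], [8, 8, 6, 46]]
`print(lists[1])` → prints [8, 8, 6, 46]
`print(lists[2])` → prints [8, 8, 6, 46]
`print(shared)` → prints [8, 8, 6, 46]

Answer:
[8, 8, 6, 46]
[8, 8, 6, 46]
[8, 8, 6, 46]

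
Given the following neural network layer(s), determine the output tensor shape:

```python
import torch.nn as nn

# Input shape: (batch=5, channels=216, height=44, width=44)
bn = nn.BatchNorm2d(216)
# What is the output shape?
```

Input: (5, 216, 44, 44) -> Output: (5, 216, 44, 44)

Answer: (5, 216, 44, 44)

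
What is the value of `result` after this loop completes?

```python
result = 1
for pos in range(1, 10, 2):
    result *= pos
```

Product of 1, 3, 5, ... up to 9
`result` takes the values: 1 → 3 → 15 → 105 → 945

Answer: 945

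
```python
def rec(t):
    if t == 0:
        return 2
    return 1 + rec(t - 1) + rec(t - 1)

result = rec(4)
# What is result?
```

rec(t) = 1 + 2·rec(t-1), rec(0)=2. Closed form: (2+1)·2^4 - 1 = 47.

Answer: 47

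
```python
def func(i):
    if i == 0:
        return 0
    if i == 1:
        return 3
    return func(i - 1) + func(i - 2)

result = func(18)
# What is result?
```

Build up from base cases: func(0)=0, func(1)=3, func(2)=3, func(3)=6, func(4)=9, func(5)=15, func(6)=24, ..., func(18)=7752

Answer: 7752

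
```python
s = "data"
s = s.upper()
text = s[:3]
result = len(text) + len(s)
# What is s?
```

Trace:
`s = "data"` → s = 'data'
`s = s.upper()` → s = 'DATA'
`text = s[:3]` → text = 'DAT'
`result = len(text) + len(s)` → result = 7
So s = 'DATA'

Answer: 'DATA'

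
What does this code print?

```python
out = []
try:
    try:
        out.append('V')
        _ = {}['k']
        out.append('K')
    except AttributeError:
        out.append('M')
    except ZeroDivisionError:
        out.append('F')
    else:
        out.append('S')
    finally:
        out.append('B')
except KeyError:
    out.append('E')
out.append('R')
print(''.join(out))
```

Execution trace: 'V' (try body) → 'B' (finally) → 'E' (outer except KeyError) → 'R' (after the try/except). Output: VBER

Answer: VBER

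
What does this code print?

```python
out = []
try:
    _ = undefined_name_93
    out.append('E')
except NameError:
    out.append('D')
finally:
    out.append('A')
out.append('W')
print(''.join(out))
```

Execution trace: 'D' (except NameError) → 'A' (finally) → 'W' (after the try/except). Output: DAW

Answer: DAW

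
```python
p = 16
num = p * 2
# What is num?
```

Trace:
`p = 16` → p = 16
`num = p * 2` → num = 32
So num = 32

Answer: 32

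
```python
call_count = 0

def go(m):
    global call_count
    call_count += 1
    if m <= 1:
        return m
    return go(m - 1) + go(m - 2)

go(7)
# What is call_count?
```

Calls(m) = 1 + Calls(m-1) + Calls(m-2); Calls(0)=Calls(1)=1. For m=7 this gives 41.

Answer: 41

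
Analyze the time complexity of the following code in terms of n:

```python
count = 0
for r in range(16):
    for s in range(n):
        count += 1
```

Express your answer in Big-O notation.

Each loop level contributes: 1 × n. Multiplying the contributions gives O(n).

Answer: O(n)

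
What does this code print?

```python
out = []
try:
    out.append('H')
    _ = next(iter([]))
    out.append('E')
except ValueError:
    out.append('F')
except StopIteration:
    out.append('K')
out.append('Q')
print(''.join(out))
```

Execution trace: 'H' (try body) → 'K' (except StopIteration) → 'Q' (after the try/except). Output: HKQ

Answer: HKQ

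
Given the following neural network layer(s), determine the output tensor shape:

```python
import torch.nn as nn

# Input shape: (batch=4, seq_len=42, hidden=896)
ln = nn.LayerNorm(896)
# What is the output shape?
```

Input: (4, 42, 896) -> Output: (4, 42, 896)

Answer: (4, 42, 896)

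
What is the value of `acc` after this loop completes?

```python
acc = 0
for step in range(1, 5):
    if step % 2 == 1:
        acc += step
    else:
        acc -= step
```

Add odd, subtract even
`acc` takes the values: 0 → 1 → -1 → 2 → -2

Answer: -2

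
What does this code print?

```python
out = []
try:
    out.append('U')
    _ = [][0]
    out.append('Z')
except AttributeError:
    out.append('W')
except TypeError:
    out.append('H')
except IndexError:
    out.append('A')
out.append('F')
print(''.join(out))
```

Execution trace: 'U' (try body) → 'A' (except IndexError) → 'F' (after the try/except). Output: UAF

Answer: UAF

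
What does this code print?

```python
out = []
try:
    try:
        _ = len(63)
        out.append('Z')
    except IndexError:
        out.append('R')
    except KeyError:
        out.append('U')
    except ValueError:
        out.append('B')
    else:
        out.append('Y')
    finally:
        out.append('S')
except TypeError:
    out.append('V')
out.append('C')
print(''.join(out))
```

Execution trace: 'S' (inner finally) → 'V' (outer except TypeError) → 'C' (after the try/except). Output: SVC

Answer: SVC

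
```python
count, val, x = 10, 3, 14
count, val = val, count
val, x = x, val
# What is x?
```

Trace:
`count, val, x = 10, 3, 14` → count = 10; val = 3; x = 14
`count, val = val, count` → count = 3; val = 10
`val, x = x, val` → val = 14; x = 10
So x = 10

Answer: 10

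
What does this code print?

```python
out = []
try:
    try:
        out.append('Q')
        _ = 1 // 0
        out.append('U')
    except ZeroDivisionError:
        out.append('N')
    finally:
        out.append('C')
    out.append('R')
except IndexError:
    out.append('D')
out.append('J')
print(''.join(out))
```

Execution trace: 'Q' (inner try body) → 'N' (inner except ZeroDivisionError) → 'C' (inner finally) → 'R' (try body, no exception) → 'J' (after the try/except). Output: QNCRJ

Answer: QNCRJ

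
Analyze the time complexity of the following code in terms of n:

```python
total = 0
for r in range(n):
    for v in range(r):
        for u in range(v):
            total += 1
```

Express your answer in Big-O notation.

Each loop level contributes: n × n × n. Multiplying the contributions gives O(n^3).

Answer: O(n^3)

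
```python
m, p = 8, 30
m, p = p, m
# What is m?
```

Trace:
`m, p = 8, 30` → m = 8; p = 30
`m, p = p, m` → m = 30; p = 8
So m = 30

Answer: 30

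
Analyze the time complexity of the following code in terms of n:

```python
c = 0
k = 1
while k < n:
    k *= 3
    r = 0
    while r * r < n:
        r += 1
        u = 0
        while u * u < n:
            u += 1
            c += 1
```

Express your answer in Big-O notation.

Each loop level contributes: log n × √n × √n. Multiplying the contributions gives O(n log n).

Answer: O(n log n)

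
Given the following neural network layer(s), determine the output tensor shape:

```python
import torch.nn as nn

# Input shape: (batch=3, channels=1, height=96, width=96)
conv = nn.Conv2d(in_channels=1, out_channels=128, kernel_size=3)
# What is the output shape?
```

Input: (3, 1, 96, 96) -> Output: (3, 128, 94, 94)

Answer: (3, 128, 94, 94)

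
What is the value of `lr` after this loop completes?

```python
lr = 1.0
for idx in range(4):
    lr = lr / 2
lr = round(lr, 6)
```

Halving LR 4 times: 1 / 2^4
`lr` takes the values: 1.0 → 0.5 → 0.25 → 0.125 → 0.0625

Answer: 0.0625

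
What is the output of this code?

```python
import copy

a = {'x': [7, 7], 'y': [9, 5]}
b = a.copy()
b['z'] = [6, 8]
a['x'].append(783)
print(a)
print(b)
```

Key concept: shallow copy of dict with mutable values.
Step by step:
`a = {'x': [7, 7], 'y': [9, 5]}` → a = {'x': [7, 7], 'y': [9, 5]}
`b = a.copy()` → b = {'x': [7, 7], 'y': [9, 5]}
`b['z'] = [6, 8]` → b = {'x': [7, 7], 'y': [9, 5], 'z': [6, 8]}
`a['x'].append(783)` → a = {'x': [7, 7, 783], 'y': [9, 5]}; b = {'x': [7, 7, 783], 'y': [9, 5], 'z': [6, 8]}
`print(a)` → prints {'x': [7, 7, 783], 'y': [9, 5]}
`print(b)` → prints {'x': [7, 7, 783], 'y': [9, 5], 'z': [6, 8]}

Answer:
{'x': [7, 7, 783], 'y': [9, 5]}
{'x': [7, 7, 783], 'y': [9, 5], 'z': [6, 8]}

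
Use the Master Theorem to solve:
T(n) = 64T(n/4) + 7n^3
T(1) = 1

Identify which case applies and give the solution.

a=64, b=4, f(n)=7n^3. log_4(64) = 3. Since c=3 = 3, Case 2 applies: T(n) = Θ(n^log_b(a) · log n) = O(n^3 log n).

Answer: O(n^3 log n) - Case 2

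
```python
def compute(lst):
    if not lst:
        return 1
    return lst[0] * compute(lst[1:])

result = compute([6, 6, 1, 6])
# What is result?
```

Product over [6, 6, 1, 6] = 6 * 6 * 1 * 6 = 216

Answer: 216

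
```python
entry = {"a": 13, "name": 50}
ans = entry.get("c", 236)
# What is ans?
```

Trace:
`entry = {"a": 13, "name": 50}` → entry = {'a': 13, 'name': 50}
`ans = entry.get("c", 236)` → ans = 236
So ans = 236

Answer: 236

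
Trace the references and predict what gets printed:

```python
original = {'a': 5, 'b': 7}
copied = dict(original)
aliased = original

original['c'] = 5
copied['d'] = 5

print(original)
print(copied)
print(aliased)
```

Key concept: dict() creates copy, assignment creates alias.
Step by step:
`original = {'a': 5, 'b': 7}` → original = {'a': 5, 'b': 7}
`copied = dict(original)` → copied = {'a': 5, 'b': 7}
`aliased = original` → aliased = {'a': 5, 'b': 7} (same object as original)
`original['c'] = 5` → original = {'a': 5, 'b': 7, 'c': 5} (same object as aliased); aliased = {'a': 5, 'b': 7, 'c': 5} (same object as original)
`copied['d'] = 5` → copied = {'a': 5, 'b': 7, 'd': 5}
`print(original)` → prints {'a': 5, 'b': 7, 'c': 5}
`print(copied)` → prints {'a': 5, 'b': 7, 'd': 5}
`print(aliased)` → prints {'a': 5, 'b': 7, 'c': 5}

Answer:
{'a': 5, 'b': 7, 'c': 5}
{'a': 5, 'b': 7, 'd': 5}
{'a': 5, 'b': 7, 'c': 5}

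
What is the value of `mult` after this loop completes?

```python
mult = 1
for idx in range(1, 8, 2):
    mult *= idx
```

Product of 1, 3, 5, ... up to 7
`mult` takes the values: 1 → 3 → 15 → 105

Answer: 105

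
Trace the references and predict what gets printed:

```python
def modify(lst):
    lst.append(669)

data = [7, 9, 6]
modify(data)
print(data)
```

Key concept: function modifies passed list.
Step by step:
`data = [7, 9, 6]` → data = [7, 9, 6]
`modify(data)` → data = [7, 9, 6, 669]
`print(data)` → prints [7, 9, 6, 669]

Answer: [7, 9, 6, 669]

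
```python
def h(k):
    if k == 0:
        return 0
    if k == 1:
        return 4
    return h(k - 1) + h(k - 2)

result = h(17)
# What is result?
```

Build up from base cases: h(0)=0, h(1)=4, h(2)=4, h(3)=8, h(4)=12, h(5)=20, h(6)=32, ..., h(17)=6388

Answer: 6388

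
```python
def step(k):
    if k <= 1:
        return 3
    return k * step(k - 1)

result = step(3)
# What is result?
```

step(3) = 3 * 2 * 3 = 18

Answer: 18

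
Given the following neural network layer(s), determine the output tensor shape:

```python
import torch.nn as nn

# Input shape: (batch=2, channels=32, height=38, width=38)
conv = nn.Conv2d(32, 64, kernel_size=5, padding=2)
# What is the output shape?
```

Input: (2, 32, 38, 38) -> Output: (2, 64, 38, 38)

Answer: (2, 64, 38, 38)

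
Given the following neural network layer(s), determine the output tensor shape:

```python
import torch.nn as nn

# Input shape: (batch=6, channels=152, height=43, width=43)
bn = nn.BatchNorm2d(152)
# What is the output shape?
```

Input: (6, 152, 43, 43) -> Output: (6, 152, 43, 43)

Answer: (6, 152, 43, 43)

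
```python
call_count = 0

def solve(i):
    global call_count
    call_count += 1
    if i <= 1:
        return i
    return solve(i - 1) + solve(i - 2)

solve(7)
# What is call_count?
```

Calls(i) = 1 + Calls(i-1) + Calls(i-2); Calls(0)=Calls(1)=1. For i=7 this gives 41.

Answer: 41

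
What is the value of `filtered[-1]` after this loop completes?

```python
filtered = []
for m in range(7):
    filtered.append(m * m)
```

Last element of squares 0 to 6
`filtered` takes the values: [] → [0] → [0, 1] → [0, 1, 4] → [0, 1, 4, 9] → [0, 1, 4, 9, 16] → [0, 1, 4, 9, 16, 25] → [0, 1, 4, 9, 16, 25, 36]
So `filtered[-1]` = 36

Answer: 36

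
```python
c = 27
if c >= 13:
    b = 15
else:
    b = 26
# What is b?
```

Trace:
`c = 27` → c = 27
`if c >= 13: ...` → c >= 13 is True → b = 15
So b = 15

Answer: 15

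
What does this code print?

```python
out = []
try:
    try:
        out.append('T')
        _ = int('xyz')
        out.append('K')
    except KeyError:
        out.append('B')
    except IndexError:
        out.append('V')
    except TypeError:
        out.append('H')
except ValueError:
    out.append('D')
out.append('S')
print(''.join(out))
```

Execution trace: 'T' (try body) → 'D' (outer except ValueError) → 'S' (after the try/except). Output: TDS

Answer: TDS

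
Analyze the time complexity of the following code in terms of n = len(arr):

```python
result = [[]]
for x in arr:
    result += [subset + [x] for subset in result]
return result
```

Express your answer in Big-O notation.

This is subset (power-set) generation — 2^n subsets, each materialised as a list of up to n elements. Time complexity: O(n · 2^n).

Answer: O(n · 2^n)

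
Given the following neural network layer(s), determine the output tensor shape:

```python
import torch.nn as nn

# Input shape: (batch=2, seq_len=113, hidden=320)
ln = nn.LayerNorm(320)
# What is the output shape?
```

Input: (2, 113, 320) -> Output: (2, 113, 320)

Answer: (2, 113, 320)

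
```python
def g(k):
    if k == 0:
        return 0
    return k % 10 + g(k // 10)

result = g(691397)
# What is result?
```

Sum of digits of 691397: 7 + 9 + 3 + 1 + 9 + 6 = 35

Answer: 35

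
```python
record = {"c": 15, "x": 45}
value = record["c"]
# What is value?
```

Trace:
`record = {"c": 15, "x": 45}` → record = {'c': 15, 'x': 45}
`value = record["c"]` → value = 15
So value = 15

Answer: 15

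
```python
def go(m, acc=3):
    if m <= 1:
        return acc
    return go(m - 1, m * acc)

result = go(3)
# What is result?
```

Accumulator trace (n, acc): (3, 3) -> (2, 9) -> (1, 18) -> return 18

Answer: 18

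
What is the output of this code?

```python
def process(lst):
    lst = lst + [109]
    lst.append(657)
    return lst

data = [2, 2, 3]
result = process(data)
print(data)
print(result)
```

Key concept: rebinding parameter vs mutation.
Step by step:
`data = [2, 2, 3]` → data = [2, 2, 3]
`result = process(data)` → result = [2, 2, 3, 109, 657]
`print(data)` → prints [2, 2, 3]
`print(result)` → prints [2, 2, 3, 109, 657]

Answer:
[2, 2, 3]
[2, 2, 3, 109, 657]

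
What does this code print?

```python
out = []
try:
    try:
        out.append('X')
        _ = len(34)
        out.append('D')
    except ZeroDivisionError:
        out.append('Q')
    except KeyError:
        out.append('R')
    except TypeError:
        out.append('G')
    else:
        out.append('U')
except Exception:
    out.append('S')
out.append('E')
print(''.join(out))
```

Execution trace: 'X' (inner try body) → 'G' (inner except TypeError) → 'E' (after the try/except). Output: XGE

Answer: XGE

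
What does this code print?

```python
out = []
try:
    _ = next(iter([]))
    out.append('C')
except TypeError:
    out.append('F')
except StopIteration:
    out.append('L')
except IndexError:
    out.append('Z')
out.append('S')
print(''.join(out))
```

Execution trace: 'L' (except StopIteration) → 'S' (after the try/except). Output: LS

Answer: LS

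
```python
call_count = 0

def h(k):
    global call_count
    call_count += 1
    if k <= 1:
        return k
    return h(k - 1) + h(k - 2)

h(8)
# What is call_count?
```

Calls(k) = 1 + Calls(k-1) + Calls(k-2); Calls(0)=Calls(1)=1. For k=8 this gives 67.

Answer: 67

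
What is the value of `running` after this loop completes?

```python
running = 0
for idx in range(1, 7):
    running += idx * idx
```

Sum of squares 1² to 6² = 91
`running` takes the values: 0 → 1 → 5 → 14 → 30 → 55 → 91

Answer: 91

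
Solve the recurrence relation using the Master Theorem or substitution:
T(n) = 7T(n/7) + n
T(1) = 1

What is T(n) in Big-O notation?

By Master Theorem: a=7, b=7, f(n)=n. Since log_7(7) = 1 and f(n) = Θ(n^1), Case 2 applies. T(n) = O(n log n).

Answer: O(n log n)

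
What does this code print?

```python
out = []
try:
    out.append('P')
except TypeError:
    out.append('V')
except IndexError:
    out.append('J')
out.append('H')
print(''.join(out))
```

Execution trace: 'P' (try body, no exception) → 'H' (after the try/except). Output: PH

Answer: PH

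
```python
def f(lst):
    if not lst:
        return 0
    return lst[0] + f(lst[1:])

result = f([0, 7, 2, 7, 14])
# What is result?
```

0 + 7 + 2 + 7 + 14 + 0 = 30

Answer: 30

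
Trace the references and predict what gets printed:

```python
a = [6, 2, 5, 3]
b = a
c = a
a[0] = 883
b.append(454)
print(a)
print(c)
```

Key concept: multiple aliases.
Step by step:
`a = [6, 2, 5, 3]` → a = [6, 2, 5, 3]
`b = a` → b = [6, 2, 5, 3] (same object as a)
`c = a` → c = [6, 2, 5, 3] (same object as a, b)
`a[0] = 883` → a = [883, 2, 5, 3] (same object as b, c); b = [883, 2, 5, 3] (same object as a, c); c = [883, 2, 5, 3] (same object as a, b)
`b.append(454)` → a = [883, 2, 5, 3, 454] (same object as b, c); b = [883, 2, 5, 3, 454] (same object as a, c); c = [883, 2, 5, 3, 454] (same object as a, b)
`print(a)` → prints [883, 2, 5, 3, 454]
`print(c)` → prints [883, 2, 5, 3, 454]

Answer:
[883, 2, 5, 3, 454]
[883, 2, 5, 3, 454]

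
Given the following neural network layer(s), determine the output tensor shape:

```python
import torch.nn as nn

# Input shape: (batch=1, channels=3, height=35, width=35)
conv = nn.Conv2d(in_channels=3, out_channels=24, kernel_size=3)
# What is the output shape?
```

Input: (1, 3, 35, 35) -> Output: (1, 24, 33, 33)

Answer: (1, 24, 33, 33)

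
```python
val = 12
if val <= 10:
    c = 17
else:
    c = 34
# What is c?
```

Trace:
`val = 12` → val = 12
`if val <= 10: ...` → val <= 10 is False, take else branch → c = 34
So c = 34

Answer: 34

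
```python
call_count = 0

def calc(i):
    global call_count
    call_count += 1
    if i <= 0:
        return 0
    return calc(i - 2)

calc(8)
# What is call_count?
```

Linear recursion stepping by 2: 5 calls from i=8 down to ≤0.

Answer: 5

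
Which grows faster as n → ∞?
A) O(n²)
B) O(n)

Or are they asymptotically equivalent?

O(n²) vs O(n): Higher order terms dominate.

Answer: A) O(n²) grows faster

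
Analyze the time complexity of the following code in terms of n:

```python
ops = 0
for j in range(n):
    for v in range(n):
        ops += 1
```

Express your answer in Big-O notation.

Each loop level contributes: n × n. Multiplying the contributions gives O(n^2).

Answer: O(n^2)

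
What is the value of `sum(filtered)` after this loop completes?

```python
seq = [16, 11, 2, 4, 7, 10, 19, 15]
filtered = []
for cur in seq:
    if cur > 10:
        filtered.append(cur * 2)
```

Sum of doubled values > 10
`filtered` takes the values: [] → [32] → [32, 22] → [32, 22, 38] → [32, 22, 38, 30]
So `sum(filtered)` = 122

Answer: 122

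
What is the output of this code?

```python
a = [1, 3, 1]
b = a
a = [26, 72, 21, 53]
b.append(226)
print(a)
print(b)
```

Key concept: rebinding vs mutation: a is rebound to a new list, b still points at the original.
Step by step:
`a = [1, 3, 1]` → a = [1, 3, 1]
`b = a` → b = [1, 3, 1] (same object as a)
`a = [26, 72, 21, 53]` → a = [26, 72, 21, 53]
`b.append(226)` → b = [1, 3, 1, 226]
`print(a)` → prints [26, 72, 21, 53]
`print(b)` → prints [1, 3, 1, 226]

Answer:
[26, 72, 21, 53]
[1, 3, 1, 226]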